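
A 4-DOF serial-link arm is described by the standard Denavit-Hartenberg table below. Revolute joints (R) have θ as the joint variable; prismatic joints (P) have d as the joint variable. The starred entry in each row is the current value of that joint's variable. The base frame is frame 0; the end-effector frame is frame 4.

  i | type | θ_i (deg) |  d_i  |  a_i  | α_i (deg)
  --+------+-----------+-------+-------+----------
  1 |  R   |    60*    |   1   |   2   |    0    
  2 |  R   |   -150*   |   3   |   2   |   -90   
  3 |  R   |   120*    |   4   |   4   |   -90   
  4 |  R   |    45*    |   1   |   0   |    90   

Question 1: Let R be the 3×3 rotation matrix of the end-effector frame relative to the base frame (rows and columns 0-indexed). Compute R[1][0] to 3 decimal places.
End-effector x-axis (col 0 of R) = (-0.7071,0.3536,-0.6124)
R[1][0] = 0.3536

0.354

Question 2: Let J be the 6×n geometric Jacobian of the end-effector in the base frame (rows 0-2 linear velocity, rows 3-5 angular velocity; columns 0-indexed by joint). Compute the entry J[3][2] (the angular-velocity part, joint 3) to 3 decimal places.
1.000

axis z_2 = (1.0000,-0.0000,0.0000); lever o_n−o_2 = (4.0000,2.8660,-2.9641)
cross product → J_v[:, 2] = (0.0000,2.9641,2.8660)
J_ω[:, 2] = z_2
entry J[3][2] = 1.0000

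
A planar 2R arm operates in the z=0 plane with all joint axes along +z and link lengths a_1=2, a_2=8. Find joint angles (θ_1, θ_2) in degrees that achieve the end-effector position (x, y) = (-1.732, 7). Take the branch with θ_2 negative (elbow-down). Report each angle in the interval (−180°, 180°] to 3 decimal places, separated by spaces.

-150.000 -120.000

cos θ_2 = (51.9998−2²−8²)/(2·2·8) = -0.5000; θ_2 = -120.0004° (elbow-down)
β = atan2(7.0000,-1.7320) = 103.8975°; ψ = atan2(-6.9282,-2.0000) = -106.1025°
θ_1 = β − ψ = 210.0000°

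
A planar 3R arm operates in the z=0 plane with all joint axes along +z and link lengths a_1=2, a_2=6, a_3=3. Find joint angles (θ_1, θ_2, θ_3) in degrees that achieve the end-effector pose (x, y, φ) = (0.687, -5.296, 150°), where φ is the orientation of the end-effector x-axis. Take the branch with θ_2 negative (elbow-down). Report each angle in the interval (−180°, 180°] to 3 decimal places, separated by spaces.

wrist centre = target − a_3·(cos φ, sin φ) = (3.2851, -6.7960)
cos θ_2 = (56.9773−2²−6²)/(2·2·6) = 0.7074; θ_2 = -44.9771° (elbow-down)
β = atan2(-6.7960,3.2851) = -64.2016°; ψ = atan2(-4.2409,6.2443) = -34.1830°
θ_1 = β − ψ = -30.0186°
θ_3 = φ − θ_1 − θ_2 = -135.0043° (wrapped to (-180°,180°])

-30.019 -44.977 -135.004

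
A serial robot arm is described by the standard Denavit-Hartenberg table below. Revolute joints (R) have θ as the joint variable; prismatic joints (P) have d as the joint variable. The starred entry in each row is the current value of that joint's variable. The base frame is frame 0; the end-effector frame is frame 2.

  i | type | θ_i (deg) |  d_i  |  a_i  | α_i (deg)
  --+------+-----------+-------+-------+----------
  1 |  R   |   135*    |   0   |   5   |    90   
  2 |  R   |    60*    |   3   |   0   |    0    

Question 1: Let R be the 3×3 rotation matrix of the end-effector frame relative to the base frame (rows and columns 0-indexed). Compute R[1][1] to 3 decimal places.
-0.612

End-effector y-axis (col 1 of R) = (0.6124,-0.6124,0.5000)
R[1][1] = -0.6124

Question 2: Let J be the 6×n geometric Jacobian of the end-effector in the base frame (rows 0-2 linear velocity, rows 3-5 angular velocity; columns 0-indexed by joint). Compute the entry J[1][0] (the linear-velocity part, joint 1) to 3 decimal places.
axis z_0 = ẑ; lever o_n−o_0 = (-1.4142,5.6569,0.0000)
cross product → J_v[:, 0] = (-5.6569,-1.4142,0.0000)
J_ω[:, 0] = z_0
entry J[1][0] = -1.4142

-1.414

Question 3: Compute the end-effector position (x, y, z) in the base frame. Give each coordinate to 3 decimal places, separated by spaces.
after link 1: o_1 = (-3.5355, 3.5355, 0.0000)
after link 2: o_2 = (-1.4142, 5.6569, 0.0000)

-1.414 5.657 0.000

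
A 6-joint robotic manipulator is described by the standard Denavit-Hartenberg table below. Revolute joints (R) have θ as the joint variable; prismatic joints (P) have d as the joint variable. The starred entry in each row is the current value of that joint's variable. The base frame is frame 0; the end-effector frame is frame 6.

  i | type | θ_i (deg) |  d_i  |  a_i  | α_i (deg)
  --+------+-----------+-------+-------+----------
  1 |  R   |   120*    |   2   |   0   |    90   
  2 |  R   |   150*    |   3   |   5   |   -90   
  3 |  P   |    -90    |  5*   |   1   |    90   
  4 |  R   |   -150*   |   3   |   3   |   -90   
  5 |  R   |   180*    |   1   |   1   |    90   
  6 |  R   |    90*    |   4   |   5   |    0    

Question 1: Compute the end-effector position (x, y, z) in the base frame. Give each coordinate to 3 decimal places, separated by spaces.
6.861 -1.348 6.036

after link 1: o_1 = (0.0000, 0.0000, 2.0000)
after link 2: o_2 = (4.7631, -2.2500, 4.5000)
after link 3: o_3 = (6.8792, -3.9151, 0.1699)
after link 4: o_4 = (2.9551, -2.3146, -0.0311)
after link 5: o_5 = (4.0466, -1.4731, 0.2859)
after link 6: o_6 = (6.8612, -1.3481, 6.0359)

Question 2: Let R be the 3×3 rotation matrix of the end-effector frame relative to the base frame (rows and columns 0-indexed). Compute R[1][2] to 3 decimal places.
-0.750

End-effector z-axis (col 2 of R) = (0.4330,-0.7500,0.5000)
R[1][2] = -0.7500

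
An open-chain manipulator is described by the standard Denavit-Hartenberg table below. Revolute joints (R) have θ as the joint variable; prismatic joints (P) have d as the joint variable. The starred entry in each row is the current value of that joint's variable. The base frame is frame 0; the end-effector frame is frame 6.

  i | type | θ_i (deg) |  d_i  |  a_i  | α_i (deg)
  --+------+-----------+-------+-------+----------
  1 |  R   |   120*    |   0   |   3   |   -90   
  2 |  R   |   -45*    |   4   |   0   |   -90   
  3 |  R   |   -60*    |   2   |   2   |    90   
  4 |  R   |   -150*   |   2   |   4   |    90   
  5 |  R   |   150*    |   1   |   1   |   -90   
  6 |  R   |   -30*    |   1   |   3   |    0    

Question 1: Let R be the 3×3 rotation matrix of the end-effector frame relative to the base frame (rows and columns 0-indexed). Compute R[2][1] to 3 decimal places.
0.510

End-effector y-axis (col 1 of R) = (-0.5919,-0.6243,0.5098)
R[2][1] = 0.5098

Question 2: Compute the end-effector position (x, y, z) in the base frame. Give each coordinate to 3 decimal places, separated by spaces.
-7.128 0.689 -4.458

after link 1: o_1 = (-1.5000, 2.5981, 0.0000)
after link 2: o_2 = (-4.9641, 0.5981, 0.0000)
after link 3: o_3 = (-7.5248, 1.5692, -0.7071)
after link 4: o_4 = (-3.8609, -0.7769, -1.7424)
after link 5: o_5 = (-4.6152, -0.4033, -2.8787)
after link 6: o_6 = (-7.1277, 0.6894, -4.4579)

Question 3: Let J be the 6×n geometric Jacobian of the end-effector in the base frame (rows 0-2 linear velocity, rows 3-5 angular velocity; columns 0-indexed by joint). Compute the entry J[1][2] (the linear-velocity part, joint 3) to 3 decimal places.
-0.046

axis z_2 = (-0.3536,0.6124,-0.7071); lever o_n−o_2 = (-2.1636,0.0913,-4.4579)
cross product → J_v[:, 2] = (-2.6653,-0.0462,1.2926)
J_ω[:, 2] = z_2
entry J[1][2] = -0.0462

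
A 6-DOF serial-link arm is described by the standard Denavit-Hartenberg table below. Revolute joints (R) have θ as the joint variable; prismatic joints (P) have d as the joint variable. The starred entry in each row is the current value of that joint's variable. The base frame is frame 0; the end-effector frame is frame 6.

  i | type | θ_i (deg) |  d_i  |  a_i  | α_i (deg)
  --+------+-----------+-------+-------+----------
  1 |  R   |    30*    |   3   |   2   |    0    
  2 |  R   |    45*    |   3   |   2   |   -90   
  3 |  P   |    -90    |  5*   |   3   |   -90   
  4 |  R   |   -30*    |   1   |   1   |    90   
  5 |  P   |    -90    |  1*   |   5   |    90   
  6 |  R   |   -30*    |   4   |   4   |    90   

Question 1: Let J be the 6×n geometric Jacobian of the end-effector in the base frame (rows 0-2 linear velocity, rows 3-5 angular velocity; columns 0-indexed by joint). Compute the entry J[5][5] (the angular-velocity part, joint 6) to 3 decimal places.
-0.866

axis z_5 = (0.4830,-0.1294,-0.8660); lever o_n−o_5 = (2.7083,-4.3120,-2.4641)
cross product → J_v[:, 5] = (-3.4154,-1.1554,-1.7321)
J_ω[:, 5] = z_5
entry J[5][5] = -0.8660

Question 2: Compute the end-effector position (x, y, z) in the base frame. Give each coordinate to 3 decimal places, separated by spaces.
after link 1: o_1 = (1.7321, 1.0000, 3.0000)
after link 2: o_2 = (2.2497, 2.9319, 6.0000)
after link 3: o_3 = (-2.5799, 4.2259, 9.0000)
after link 4: o_4 = (-2.8041, 5.3213, 9.8660)
after link 5: o_5 = (-4.9347, 0.7158, 9.3660)
after link 6: o_6 = (-2.2264, -3.5962, 6.9019)

-2.226 -3.596 6.902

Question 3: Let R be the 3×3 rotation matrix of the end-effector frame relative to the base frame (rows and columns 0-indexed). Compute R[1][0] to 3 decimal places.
End-effector x-axis (col 0 of R) = (0.1941,-0.9486,0.2500)
R[1][0] = -0.9486

-0.949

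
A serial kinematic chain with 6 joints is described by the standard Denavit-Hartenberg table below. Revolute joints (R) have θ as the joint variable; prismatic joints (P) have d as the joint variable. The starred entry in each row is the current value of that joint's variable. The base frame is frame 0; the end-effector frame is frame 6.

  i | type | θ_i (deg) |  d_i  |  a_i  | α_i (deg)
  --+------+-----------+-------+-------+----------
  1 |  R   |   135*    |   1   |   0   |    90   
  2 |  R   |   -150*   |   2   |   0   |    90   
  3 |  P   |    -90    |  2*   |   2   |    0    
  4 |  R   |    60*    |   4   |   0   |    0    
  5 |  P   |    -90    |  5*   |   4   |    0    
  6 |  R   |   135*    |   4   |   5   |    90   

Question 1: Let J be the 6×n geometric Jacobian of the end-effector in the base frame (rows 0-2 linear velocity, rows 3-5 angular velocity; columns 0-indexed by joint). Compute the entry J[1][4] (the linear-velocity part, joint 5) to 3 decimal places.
-0.354

prismatic axis z_4 = (0.3536,-0.3536,0.8660)
J_v[:, 4] = z_4; J_ω[:, 4] = (0,0,0)
entry J[1][4] = -0.3536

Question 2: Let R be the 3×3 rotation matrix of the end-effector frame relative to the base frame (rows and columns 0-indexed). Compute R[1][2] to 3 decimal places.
End-effector z-axis (col 2 of R) = (-0.5245,-0.8415,-0.1294)
R[1][2] = -0.8415

-0.842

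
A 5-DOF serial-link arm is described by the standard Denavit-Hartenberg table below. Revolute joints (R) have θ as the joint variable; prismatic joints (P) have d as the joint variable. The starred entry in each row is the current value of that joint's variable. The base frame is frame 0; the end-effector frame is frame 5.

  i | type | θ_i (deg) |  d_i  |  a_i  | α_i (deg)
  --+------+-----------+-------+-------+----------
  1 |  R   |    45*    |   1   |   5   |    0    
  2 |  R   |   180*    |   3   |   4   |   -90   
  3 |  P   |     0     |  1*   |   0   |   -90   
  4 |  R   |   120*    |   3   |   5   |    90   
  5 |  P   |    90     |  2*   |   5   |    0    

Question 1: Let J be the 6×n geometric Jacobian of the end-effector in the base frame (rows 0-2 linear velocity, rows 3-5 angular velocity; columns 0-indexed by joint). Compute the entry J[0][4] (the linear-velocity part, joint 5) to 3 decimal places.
prismatic axis z_4 = (-0.9659,-0.2588,-0.0000)
J_v[:, 4] = z_4; J_ω[:, 4] = (0,0,0)
entry J[0][4] = -0.9659

-0.966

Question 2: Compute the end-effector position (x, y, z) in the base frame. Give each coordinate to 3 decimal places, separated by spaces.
after link 1: o_1 = (3.5355, 3.5355, 1.0000)
after link 2: o_2 = (0.7071, 0.7071, 4.0000)
after link 3: o_3 = (1.4142, 0.0000, 4.0000)
after link 4: o_4 = (0.1201, 4.8296, 1.0000)
after link 5: o_5 = (-1.8117, 4.3120, -4.0000)

-1.812 4.312 -4.000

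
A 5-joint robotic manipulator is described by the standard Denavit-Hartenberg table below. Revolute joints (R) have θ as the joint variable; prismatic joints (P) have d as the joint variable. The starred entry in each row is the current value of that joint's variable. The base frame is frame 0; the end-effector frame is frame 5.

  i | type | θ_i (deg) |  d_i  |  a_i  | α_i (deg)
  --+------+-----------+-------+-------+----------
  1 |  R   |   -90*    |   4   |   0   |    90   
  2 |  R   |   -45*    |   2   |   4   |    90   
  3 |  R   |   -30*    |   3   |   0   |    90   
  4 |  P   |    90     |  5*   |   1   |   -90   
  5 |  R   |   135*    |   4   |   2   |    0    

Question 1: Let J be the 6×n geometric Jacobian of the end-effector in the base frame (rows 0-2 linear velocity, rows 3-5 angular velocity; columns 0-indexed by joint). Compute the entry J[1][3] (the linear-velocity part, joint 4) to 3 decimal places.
prismatic axis z_3 = (0.8660,0.3536,0.3536)
J_v[:, 3] = z_3; J_ω[:, 3] = (0,0,0)
entry J[1][3] = 0.3536

0.354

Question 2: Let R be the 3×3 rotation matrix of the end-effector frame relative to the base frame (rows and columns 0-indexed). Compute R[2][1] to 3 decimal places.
End-effector y-axis (col 1 of R) = (0.6124,-0.2500,0.7500)
R[2][1] = 0.7500

0.750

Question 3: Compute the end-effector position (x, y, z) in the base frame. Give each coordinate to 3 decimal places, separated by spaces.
after link 1: o_1 = (0.0000, 0.0000, 4.0000)
after link 2: o_2 = (-2.0000, -2.8284, 1.1716)
after link 3: o_3 = (-2.0000, -0.7071, -0.9497)
after link 4: o_4 = (2.3301, 1.7678, 0.1109)
after link 5: o_5 = (-0.8946, 2.7173, 3.0604)

-0.895 2.717 3.060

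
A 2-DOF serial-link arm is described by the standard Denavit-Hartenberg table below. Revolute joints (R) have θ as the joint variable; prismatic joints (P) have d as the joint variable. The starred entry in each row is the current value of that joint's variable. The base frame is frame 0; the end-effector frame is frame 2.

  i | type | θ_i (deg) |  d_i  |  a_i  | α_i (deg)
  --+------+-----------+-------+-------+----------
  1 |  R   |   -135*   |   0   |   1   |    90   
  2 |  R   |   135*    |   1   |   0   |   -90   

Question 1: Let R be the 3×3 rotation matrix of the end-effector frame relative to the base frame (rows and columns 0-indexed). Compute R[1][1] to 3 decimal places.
End-effector y-axis (col 1 of R) = (0.7071,-0.7071,-0.0000)
R[1][1] = -0.7071

-0.707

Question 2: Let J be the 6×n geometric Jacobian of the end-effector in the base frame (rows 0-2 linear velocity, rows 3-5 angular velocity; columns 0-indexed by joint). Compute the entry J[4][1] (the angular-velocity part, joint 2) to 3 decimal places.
0.707

axis z_1 = (-0.7071,0.7071,0.0000); lever o_n−o_1 = (-0.7071,0.7071,0.0000)
cross product → J_v[:, 1] = (0.0000,0.0000,-0.0000)
J_ω[:, 1] = z_1
entry J[4][1] = 0.7071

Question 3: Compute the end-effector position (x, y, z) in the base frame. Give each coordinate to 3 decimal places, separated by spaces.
after link 1: o_1 = (-0.7071, -0.7071, 0.0000)
after link 2: o_2 = (-1.4142, -0.0000, 0.0000)

-1.414 -0.000 0.000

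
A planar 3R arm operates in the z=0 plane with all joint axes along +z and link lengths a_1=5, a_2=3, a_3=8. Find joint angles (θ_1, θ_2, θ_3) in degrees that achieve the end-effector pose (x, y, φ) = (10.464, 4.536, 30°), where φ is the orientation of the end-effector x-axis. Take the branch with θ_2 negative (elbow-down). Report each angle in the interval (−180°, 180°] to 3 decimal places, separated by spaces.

wrist centre = target − a_3·(cos φ, sin φ) = (3.5358, 0.5360)
cos θ_2 = (12.7892−5²−3²)/(2·5·3) = -0.7070; θ_2 = -134.9936° (elbow-down)
β = atan2(0.5360,3.5358) = 8.6200°; ψ = atan2(-2.1216,2.8789) = -36.3876°
θ_1 = β − ψ = 45.0076°
θ_3 = φ − θ_1 − θ_2 = 119.9861° (wrapped to (-180°,180°])

45.008 -134.994 119.986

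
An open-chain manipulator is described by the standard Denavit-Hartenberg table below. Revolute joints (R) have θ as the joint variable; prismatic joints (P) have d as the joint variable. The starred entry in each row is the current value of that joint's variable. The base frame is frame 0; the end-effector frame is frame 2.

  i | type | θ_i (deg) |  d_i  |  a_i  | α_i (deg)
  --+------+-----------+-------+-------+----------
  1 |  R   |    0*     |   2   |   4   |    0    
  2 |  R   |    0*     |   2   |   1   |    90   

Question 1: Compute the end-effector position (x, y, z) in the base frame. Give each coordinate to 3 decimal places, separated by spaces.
5.000 0.000 4.000

after link 1: o_1 = (4.0000, 0.0000, 2.0000)
after link 2: o_2 = (5.0000, 0.0000, 4.0000)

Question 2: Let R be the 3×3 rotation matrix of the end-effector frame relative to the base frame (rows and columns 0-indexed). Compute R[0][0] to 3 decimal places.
1.000

End-effector x-axis (col 0 of R) = (1.0000,0.0000,0.0000)
R[0][0] = 1.0000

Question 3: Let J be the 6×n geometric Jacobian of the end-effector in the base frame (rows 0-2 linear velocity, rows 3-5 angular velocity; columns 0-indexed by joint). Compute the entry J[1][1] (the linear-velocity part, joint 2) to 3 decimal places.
1.000

axis z_1 = (0.0000,0.0000,1.0000); lever o_n−o_1 = (1.0000,0.0000,2.0000)
cross product → J_v[:, 1] = (0.0000,1.0000,0.0000)
J_ω[:, 1] = z_1
entry J[1][1] = 1.0000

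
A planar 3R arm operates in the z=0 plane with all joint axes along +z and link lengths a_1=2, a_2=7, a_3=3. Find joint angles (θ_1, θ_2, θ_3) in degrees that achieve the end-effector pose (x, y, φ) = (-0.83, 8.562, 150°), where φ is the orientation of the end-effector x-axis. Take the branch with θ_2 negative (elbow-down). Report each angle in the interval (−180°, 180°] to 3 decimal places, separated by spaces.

wrist centre = target − a_3·(cos φ, sin φ) = (1.7681, 7.0620)
cos θ_2 = (52.9979−2²−7²)/(2·2·7) = -0.0001; θ_2 = -90.0042° (elbow-down)
β = atan2(7.0620,1.7681) = 75.9441°; ψ = atan2(-7.0000,1.9995) = -74.0585°
θ_1 = β − ψ = 150.0026°
θ_3 = φ − θ_1 − θ_2 = 90.0016° (wrapped to (-180°,180°])

150.003 -90.004 90.002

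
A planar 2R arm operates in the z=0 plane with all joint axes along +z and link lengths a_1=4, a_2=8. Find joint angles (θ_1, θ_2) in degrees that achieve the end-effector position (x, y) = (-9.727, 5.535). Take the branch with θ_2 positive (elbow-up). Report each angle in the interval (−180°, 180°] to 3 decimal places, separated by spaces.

119.994 45.005

cos θ_2 = (125.2508−4²−8²)/(2·4·8) = 0.7070; θ_2 = 45.0052° (elbow-up)
β = atan2(5.5350,-9.7270) = 150.3586°; ψ = atan2(5.6574,9.6563) = 30.3648°
θ_1 = β − ψ = 119.9939°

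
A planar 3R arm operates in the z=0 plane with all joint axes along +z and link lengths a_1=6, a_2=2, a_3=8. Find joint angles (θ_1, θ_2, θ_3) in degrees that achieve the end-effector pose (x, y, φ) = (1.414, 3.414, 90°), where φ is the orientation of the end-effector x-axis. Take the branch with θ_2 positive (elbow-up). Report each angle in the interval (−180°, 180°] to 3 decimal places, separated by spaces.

-90.004 134.995 45.009

wrist centre = target − a_3·(cos φ, sin φ) = (1.4140, -4.5860)
cos θ_2 = (23.0308−6²−2²)/(2·6·2) = -0.7071; θ_2 = 134.9954° (elbow-up)
β = atan2(-4.5860,1.4140) = -72.8639°; ψ = atan2(1.4143,4.5859) = 17.1402°
θ_1 = β − ψ = -90.0041°
θ_3 = φ − θ_1 − θ_2 = 45.0087° (wrapped to (-180°,180°])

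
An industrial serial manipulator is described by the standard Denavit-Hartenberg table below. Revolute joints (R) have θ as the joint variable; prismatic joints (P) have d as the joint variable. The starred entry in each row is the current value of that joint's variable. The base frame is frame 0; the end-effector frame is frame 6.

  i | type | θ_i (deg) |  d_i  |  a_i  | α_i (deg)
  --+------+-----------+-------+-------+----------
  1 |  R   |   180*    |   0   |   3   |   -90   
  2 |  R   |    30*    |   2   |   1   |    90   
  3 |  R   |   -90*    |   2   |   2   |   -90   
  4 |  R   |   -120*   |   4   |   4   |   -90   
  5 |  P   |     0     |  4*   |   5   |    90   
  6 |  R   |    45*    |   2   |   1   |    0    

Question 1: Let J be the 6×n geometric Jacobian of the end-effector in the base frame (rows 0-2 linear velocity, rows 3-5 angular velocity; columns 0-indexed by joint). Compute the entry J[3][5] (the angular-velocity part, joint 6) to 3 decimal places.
-0.866

axis z_5 = (-0.8660,0.0000,-0.5000); lever o_n−o_5 = (-2.2150,0.2588,-0.1635)
cross product → J_v[:, 5] = (0.1294,0.9659,-0.2241)
J_ω[:, 5] = z_5
entry J[3][5] = -0.8660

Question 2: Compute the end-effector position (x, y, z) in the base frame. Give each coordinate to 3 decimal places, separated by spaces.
after link 1: o_1 = (-3.0000, 0.0000, 0.0000)
after link 2: o_2 = (-3.8660, -2.0000, -0.5000)
after link 3: o_3 = (-4.8660, 0.0000, 1.2321)
after link 4: o_4 = (-10.0622, -2.0000, 2.2321)
after link 5: o_5 = (-13.2272, -1.0359, 7.7141)
after link 6: o_6 = (-15.4423, -0.7771, 7.5506)

-15.442 -0.777 7.551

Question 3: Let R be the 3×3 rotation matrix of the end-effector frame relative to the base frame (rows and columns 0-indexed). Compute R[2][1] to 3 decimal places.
End-effector y-axis (col 1 of R) = (0.1294,0.9659,-0.2241)
R[2][1] = -0.2241

-0.224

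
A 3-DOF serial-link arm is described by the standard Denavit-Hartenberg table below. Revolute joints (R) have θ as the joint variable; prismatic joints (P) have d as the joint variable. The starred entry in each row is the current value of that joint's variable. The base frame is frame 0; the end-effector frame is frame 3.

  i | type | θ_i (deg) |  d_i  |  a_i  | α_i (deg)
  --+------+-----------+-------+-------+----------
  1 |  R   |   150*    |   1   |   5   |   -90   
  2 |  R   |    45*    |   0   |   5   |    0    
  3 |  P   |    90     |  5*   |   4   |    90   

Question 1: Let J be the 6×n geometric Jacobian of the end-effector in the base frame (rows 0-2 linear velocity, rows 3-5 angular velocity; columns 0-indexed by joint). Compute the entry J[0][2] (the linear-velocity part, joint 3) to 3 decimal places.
prismatic axis z_2 = (-0.5000,-0.8660,0.0000)
J_v[:, 2] = z_2; J_ω[:, 2] = (0,0,0)
entry J[0][2] = -0.5000

-0.500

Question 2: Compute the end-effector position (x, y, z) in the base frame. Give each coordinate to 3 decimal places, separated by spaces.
-7.442 -1.477 -5.364

after link 1: o_1 = (-4.3301, 2.5000, 1.0000)
after link 2: o_2 = (-7.3920, 4.2678, -2.5355)
after link 3: o_3 = (-7.4425, -1.4766, -5.3640)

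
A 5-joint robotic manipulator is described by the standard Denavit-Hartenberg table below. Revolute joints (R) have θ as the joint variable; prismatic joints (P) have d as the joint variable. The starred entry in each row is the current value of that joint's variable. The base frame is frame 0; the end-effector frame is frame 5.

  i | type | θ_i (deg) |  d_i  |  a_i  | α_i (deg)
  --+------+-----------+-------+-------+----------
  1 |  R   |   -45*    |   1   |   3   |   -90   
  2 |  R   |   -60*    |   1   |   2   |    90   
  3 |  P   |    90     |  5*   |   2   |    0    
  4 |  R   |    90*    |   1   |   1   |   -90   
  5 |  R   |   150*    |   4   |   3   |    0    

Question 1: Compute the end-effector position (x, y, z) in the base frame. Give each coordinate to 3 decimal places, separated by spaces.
-0.069 -1.345 6.366

after link 1: o_1 = (2.1213, -2.1213, 1.0000)
after link 2: o_2 = (3.5355, -2.1213, 2.7321)
after link 3: o_3 = (1.8879, 2.3548, 5.2321)
after link 4: o_4 = (0.9220, 3.3207, 4.8660)
after link 5: o_5 = (-0.0694, -1.3449, 6.3660)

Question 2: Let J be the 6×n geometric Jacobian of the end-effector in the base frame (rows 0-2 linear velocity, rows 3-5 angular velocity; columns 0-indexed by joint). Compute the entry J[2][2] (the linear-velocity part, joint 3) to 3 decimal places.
prismatic axis z_2 = (-0.6124,0.6124,0.5000)
J_v[:, 2] = z_2; J_ω[:, 2] = (0,0,0)
entry J[2][2] = 0.5000

0.500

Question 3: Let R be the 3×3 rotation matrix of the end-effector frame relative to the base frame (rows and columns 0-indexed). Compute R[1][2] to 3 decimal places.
-0.707

End-effector z-axis (col 2 of R) = (-0.7071,-0.7071,-0.0000)
R[1][2] = -0.7071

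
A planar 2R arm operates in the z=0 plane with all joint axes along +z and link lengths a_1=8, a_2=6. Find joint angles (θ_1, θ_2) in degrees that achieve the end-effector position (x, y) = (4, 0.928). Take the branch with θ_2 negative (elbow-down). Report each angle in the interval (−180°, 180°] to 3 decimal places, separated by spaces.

59.997 -150.000

cos θ_2 = (16.8612−8²−6²)/(2·8·6) = -0.8660; θ_2 = -150.0005° (elbow-down)
β = atan2(0.9280,4.0000) = 13.0616°; ψ = atan2(-3.0000,2.8038) = -46.9355°
θ_1 = β − ψ = 59.9971°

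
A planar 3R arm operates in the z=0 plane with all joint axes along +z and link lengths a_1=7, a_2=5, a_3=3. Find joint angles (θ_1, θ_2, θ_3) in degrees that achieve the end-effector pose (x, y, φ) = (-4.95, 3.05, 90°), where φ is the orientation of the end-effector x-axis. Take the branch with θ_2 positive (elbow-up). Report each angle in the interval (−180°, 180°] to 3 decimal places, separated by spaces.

133.840 134.997 -178.837

wrist centre = target − a_3·(cos φ, sin φ) = (-4.9500, 0.0500)
cos θ_2 = (24.5050−7²−5²)/(2·7·5) = -0.7071; θ_2 = 134.9971° (elbow-up)
β = atan2(0.0500,-4.9500) = 179.4213°; ψ = atan2(3.5357,3.4646) = 45.5816°
θ_1 = β − ψ = 133.8396°
θ_3 = φ − θ_1 − θ_2 = -178.8368° (wrapped to (-180°,180°])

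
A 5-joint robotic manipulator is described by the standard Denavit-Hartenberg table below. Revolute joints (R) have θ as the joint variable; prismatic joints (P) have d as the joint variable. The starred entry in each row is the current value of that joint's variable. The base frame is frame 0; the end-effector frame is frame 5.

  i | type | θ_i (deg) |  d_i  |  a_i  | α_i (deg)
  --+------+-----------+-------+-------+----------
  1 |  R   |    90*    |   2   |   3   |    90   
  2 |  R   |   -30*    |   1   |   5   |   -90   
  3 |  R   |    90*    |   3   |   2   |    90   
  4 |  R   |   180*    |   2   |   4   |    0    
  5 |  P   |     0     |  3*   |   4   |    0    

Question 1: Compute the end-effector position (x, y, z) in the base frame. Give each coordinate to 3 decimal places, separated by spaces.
after link 1: o_1 = (0.0000, 3.0000, 2.0000)
after link 2: o_2 = (1.0000, 7.3301, -0.5000)
after link 3: o_3 = (-1.0000, 8.8301, 2.0981)
after link 4: o_4 = (3.0000, 10.5622, 1.0981)
after link 5: o_5 = (7.0000, 13.1603, -0.4019)

7.000 13.160 -0.402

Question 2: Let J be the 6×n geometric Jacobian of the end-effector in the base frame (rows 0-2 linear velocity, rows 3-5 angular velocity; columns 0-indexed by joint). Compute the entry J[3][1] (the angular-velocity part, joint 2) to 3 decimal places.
axis z_1 = (1.0000,-0.0000,0.0000); lever o_n−o_1 = (7.0000,10.1603,-2.4019)
cross product → J_v[:, 1] = (-0.0000,2.4019,10.1603)
J_ω[:, 1] = z_1
entry J[3][1] = 1.0000

1.000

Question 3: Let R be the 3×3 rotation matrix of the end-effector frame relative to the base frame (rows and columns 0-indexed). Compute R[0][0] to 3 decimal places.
End-effector x-axis (col 0 of R) = (1.0000,-0.0000,0.0000)
R[0][0] = 1.0000

1.000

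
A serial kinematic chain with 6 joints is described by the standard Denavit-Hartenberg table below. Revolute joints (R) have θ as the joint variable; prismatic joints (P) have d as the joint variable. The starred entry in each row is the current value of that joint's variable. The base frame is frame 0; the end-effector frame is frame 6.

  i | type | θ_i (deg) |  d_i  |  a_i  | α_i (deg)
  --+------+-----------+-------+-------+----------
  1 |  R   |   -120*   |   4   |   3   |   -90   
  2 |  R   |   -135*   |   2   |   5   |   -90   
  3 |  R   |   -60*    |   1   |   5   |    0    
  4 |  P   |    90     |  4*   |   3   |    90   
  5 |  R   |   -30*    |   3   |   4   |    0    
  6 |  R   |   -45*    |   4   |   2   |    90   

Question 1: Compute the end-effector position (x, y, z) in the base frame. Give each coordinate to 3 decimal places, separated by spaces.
after link 1: o_1 = (-1.5000, -2.5981, 4.0000)
after link 2: o_2 = (1.9998, -0.5362, 7.5355)
after link 3: o_3 = (6.2801, -1.7827, 10.0104)
after link 4: o_4 = (4.4855, -1.8912, 14.6760)
after link 5: o_5 = (7.5336, 1.6562, 16.4437)
after link 6: o_6 = (11.8580, 2.7358, 16.8089)

11.858 2.736 16.809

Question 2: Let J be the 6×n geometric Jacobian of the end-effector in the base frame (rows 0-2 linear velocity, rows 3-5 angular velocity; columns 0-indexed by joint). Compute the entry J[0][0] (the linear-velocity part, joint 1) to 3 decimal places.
-2.736

axis z_0 = ẑ; lever o_n−o_0 = (11.8580,2.7358,16.8089)
cross product → J_v[:, 0] = (-2.7358,11.8580,0.0000)
J_ω[:, 0] = z_0
entry J[0][0] = -2.7358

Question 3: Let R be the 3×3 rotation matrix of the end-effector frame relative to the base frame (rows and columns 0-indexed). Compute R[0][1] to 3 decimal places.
0.927

End-effector y-axis (col 1 of R) = (0.9268,-0.1268,0.3536)
R[0][1] = 0.9268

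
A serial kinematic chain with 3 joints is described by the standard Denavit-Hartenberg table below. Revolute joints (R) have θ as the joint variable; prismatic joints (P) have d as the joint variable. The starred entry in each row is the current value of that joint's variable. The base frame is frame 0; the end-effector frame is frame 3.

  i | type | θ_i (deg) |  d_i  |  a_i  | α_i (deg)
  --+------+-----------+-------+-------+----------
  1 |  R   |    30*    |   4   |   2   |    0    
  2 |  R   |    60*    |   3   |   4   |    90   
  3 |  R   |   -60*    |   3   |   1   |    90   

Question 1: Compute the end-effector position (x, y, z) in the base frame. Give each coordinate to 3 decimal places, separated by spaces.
after link 1: o_1 = (1.7321, 1.0000, 4.0000)
after link 2: o_2 = (1.7321, 5.0000, 7.0000)
after link 3: o_3 = (4.7321, 5.5000, 6.1340)

4.732 5.500 6.134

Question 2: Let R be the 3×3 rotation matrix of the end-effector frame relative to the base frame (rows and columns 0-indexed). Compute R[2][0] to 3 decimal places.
End-effector x-axis (col 0 of R) = (0.0000,0.5000,-0.8660)
R[2][0] = -0.8660

-0.866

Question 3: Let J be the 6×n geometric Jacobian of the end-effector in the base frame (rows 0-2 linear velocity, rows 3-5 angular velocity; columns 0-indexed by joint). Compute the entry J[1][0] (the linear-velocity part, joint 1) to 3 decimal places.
axis z_0 = ẑ; lever o_n−o_0 = (4.7321,5.5000,6.1340)
cross product → J_v[:, 0] = (-5.5000,4.7321,0.0000)
J_ω[:, 0] = z_0
entry J[1][0] = 4.7321

4.732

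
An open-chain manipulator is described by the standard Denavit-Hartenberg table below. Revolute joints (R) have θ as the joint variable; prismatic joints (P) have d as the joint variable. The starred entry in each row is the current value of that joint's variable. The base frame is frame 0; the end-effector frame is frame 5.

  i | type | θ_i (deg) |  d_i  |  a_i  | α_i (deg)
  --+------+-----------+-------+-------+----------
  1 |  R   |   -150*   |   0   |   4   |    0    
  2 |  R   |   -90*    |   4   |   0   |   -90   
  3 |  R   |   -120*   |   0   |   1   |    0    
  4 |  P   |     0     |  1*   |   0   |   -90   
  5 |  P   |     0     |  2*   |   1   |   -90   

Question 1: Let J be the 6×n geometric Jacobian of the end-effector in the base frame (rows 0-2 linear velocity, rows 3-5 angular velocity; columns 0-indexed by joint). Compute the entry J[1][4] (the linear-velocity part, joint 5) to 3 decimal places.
prismatic axis z_4 = (-0.4330,0.7500,0.5000)
J_v[:, 4] = z_4; J_ω[:, 4] = (0,0,0)
entry J[1][4] = 0.7500

0.750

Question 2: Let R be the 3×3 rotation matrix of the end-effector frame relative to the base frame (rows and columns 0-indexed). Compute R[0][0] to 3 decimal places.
End-effector x-axis (col 0 of R) = (0.2500,-0.4330,0.8660)
R[0][0] = 0.2500

0.250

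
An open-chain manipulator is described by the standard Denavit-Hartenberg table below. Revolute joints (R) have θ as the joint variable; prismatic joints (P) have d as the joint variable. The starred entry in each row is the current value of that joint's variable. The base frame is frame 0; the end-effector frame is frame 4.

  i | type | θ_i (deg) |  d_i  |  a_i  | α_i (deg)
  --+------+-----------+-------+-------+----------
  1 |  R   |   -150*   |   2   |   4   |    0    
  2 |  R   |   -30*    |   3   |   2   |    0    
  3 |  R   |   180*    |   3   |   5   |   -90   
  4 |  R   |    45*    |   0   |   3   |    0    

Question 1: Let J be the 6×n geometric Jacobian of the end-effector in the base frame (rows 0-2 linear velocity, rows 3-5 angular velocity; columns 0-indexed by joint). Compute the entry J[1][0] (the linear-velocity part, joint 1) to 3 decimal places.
1.657

axis z_0 = ẑ; lever o_n−o_0 = (1.6572,-2.0000,5.8787)
cross product → J_v[:, 0] = (2.0000,1.6572,-0.0000)
J_ω[:, 0] = z_0
entry J[1][0] = 1.6572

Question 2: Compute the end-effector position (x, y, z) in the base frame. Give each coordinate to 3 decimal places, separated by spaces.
after link 1: o_1 = (-3.4641, -2.0000, 2.0000)
after link 2: o_2 = (-5.4641, -2.0000, 5.0000)
after link 3: o_3 = (-0.4641, -2.0000, 8.0000)
after link 4: o_4 = (1.6572, -2.0000, 5.8787)

1.657 -2.000 5.879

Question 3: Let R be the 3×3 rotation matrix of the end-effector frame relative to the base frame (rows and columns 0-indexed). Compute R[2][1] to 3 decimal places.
-0.707

End-effector y-axis (col 1 of R) = (-0.7071,0.0000,-0.7071)
R[2][1] = -0.7071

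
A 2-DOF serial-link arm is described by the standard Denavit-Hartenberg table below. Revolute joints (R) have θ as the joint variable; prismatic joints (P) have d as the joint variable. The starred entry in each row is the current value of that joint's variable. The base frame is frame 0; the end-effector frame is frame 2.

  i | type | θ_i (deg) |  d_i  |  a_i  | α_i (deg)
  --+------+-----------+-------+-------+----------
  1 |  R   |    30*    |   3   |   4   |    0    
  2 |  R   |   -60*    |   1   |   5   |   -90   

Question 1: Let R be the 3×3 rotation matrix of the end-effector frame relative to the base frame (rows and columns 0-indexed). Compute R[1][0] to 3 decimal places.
-0.500

End-effector x-axis (col 0 of R) = (0.8660,-0.5000,0.0000)
R[1][0] = -0.5000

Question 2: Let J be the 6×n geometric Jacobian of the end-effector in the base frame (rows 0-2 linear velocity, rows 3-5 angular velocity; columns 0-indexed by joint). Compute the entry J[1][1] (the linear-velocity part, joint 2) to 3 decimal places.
axis z_1 = (0.0000,0.0000,1.0000); lever o_n−o_1 = (4.3301,-2.5000,1.0000)
cross product → J_v[:, 1] = (2.5000,4.3301,-0.0000)
J_ω[:, 1] = z_1
entry J[1][1] = 4.3301

4.330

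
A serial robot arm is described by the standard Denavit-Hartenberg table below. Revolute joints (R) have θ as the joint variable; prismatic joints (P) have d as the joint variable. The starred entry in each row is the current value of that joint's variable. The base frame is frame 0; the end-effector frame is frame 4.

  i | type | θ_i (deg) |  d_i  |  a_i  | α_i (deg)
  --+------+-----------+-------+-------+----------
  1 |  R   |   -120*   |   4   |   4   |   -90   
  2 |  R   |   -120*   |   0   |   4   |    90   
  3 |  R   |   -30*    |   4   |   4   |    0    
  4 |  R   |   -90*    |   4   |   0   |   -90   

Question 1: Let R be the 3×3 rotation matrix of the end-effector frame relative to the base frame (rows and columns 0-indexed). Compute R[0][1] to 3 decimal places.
End-effector y-axis (col 1 of R) = (-0.4330,-0.7500,0.5000)
R[0][1] = -0.4330

-0.433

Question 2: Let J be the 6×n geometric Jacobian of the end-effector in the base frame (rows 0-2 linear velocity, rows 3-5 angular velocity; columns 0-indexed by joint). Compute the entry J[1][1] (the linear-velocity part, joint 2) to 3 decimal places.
-2.134

axis z_1 = (0.8660,-0.5000,0.0000); lever o_n−o_1 = (3.5981,10.2321,2.4641)
cross product → J_v[:, 1] = (-1.2321,-2.1340,10.6603)
J_ω[:, 1] = z_1
entry J[1][1] = -2.1340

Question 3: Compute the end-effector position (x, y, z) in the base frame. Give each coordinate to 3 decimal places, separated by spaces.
after link 1: o_1 = (-2.0000, -3.4641, 4.0000)
after link 2: o_2 = (-1.0000, -1.7321, 7.4641)
after link 3: o_3 = (-0.1340, 3.7679, 8.4641)
after link 4: o_4 = (1.5981, 6.7679, 6.4641)

1.598 6.768 6.464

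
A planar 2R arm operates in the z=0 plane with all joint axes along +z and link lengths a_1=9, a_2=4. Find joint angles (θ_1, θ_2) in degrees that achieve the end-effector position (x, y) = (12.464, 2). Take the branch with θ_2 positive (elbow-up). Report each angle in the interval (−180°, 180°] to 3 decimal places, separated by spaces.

cos θ_2 = (159.3513−9²−4²)/(2·9·4) = 0.8660; θ_2 = 30.0040° (elbow-up)
β = atan2(2.0000,12.4640) = 9.1161°; ψ = atan2(2.0002,12.4640) = 9.1172°
θ_1 = β − ψ = -0.0011°

-0.001 30.004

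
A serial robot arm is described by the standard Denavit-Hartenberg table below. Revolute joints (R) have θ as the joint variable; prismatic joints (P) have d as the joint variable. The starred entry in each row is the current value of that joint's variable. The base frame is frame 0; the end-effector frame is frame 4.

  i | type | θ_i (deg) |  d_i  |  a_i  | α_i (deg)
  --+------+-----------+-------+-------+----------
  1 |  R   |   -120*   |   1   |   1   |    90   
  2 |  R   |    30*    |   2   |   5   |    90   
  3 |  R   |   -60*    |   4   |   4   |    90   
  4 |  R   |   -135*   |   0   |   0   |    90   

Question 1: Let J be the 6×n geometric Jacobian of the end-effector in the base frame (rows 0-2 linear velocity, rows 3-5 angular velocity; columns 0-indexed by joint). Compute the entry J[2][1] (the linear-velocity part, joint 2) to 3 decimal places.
8.062

axis z_1 = (-0.8660,0.5000,0.0000); lever o_n−o_1 = (-2.7631,-7.7141,0.0359)
cross product → J_v[:, 1] = (0.0179,0.0311,8.0622)
J_ω[:, 1] = z_1
entry J[2][1] = 8.0622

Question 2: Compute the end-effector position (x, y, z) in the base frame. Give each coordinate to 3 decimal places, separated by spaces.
-3.263 -8.580 1.036

after link 1: o_1 = (-0.5000, -0.8660, 1.0000)
after link 2: o_2 = (-4.3971, -3.6160, 3.5000)
after link 3: o_3 = (-3.2631, -8.5801, 1.0359)
after link 4: o_4 = (-3.2631, -8.5801, 1.0359)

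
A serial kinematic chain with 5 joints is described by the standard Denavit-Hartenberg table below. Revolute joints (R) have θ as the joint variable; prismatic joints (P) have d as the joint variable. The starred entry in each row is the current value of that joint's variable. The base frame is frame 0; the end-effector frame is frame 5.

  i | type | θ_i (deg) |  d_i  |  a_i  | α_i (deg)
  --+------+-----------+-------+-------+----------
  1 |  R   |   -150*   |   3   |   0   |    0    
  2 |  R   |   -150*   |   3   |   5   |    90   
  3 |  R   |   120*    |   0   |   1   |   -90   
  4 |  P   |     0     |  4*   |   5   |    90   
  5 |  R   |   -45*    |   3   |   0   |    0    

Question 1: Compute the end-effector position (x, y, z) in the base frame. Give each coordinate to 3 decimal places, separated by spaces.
after link 1: o_1 = (0.0000, 0.0000, 3.0000)
after link 2: o_2 = (2.5000, 4.3301, 6.0000)
after link 3: o_3 = (2.2500, 3.8971, 6.8660)
after link 4: o_4 = (-0.7321, -1.2679, 9.1962)
after link 5: o_5 = (1.8660, -2.7679, 9.1962)

1.866 -2.768 9.196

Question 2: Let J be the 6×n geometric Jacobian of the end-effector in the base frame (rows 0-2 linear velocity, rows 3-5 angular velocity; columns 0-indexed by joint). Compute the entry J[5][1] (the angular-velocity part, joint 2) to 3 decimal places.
1.000

axis z_1 = (0.0000,0.0000,1.0000); lever o_n−o_1 = (1.8660,-2.7679,6.1962)
cross product → J_v[:, 1] = (2.7679,1.8660,-0.0000)
J_ω[:, 1] = z_1
entry J[5][1] = 1.0000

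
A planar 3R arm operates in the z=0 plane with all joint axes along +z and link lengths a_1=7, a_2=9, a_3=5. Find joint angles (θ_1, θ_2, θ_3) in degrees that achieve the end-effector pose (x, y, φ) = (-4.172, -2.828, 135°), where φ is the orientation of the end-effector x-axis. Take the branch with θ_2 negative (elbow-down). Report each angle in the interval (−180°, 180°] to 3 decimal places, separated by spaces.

wrist centre = target − a_3·(cos φ, sin φ) = (-0.6365, -6.3635)
cos θ_2 = (40.8997−7²−9²)/(2·7·9) = -0.7071; θ_2 = -135.0031° (elbow-down)
β = atan2(-6.3635,-0.6365) = -95.7116°; ψ = atan2(-6.3636,0.6357) = -84.2954°
θ_1 = β − ψ = -11.4162°
θ_3 = φ − θ_1 − θ_2 = -78.5807° (wrapped to (-180°,180°])

-11.416 -135.003 -78.581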